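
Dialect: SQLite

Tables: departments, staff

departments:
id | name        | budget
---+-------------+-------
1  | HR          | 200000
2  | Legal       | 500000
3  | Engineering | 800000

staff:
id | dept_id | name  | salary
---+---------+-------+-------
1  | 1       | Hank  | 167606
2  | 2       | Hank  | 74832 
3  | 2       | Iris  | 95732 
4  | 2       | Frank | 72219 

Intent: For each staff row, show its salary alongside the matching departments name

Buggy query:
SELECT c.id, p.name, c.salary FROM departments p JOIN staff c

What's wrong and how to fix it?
Bug: JOIN with no ON clause produces a cartesian product; every staff row pairs with every departments row

Fix: Add ON c.dept_id = p.id to the JOIN

Corrected query:
SELECT c.id, p.name, c.salary FROM departments p JOIN staff c ON c.dept_id = p.id

Result:
id | name  | salary
---+-------+-------
1  | HR    | 167606
2  | Legal | 74832 
3  | Legal | 95732 
4  | Legal | 72219 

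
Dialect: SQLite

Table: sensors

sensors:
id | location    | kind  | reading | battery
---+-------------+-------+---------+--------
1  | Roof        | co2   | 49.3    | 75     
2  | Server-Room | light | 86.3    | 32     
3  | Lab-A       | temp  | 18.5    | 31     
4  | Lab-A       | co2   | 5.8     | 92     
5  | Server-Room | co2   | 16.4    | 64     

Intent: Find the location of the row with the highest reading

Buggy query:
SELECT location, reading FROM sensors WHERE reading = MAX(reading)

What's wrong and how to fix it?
Bug: WHERE is evaluated per row; an aggregate over the whole table isn't defined there

Fix: Use a subquery: WHERE reading = (SELECT MAX(reading) FROM sensors)

Corrected query:
SELECT location, reading FROM sensors WHERE reading = (SELECT MAX(reading) FROM sensors)

Result:
location    | reading
------------+--------
Server-Room | 86.3   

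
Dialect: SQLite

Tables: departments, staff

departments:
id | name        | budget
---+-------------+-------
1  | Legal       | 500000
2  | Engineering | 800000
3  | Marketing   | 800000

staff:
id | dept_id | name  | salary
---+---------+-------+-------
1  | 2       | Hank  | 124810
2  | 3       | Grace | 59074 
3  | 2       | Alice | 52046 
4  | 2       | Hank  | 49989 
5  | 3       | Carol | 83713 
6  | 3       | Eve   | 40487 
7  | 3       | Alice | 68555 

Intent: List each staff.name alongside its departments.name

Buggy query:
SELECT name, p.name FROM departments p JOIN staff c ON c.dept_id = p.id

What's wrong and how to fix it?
Bug: Both tables have a 'name' column; the unqualified reference is ambiguous

Fix: Qualify the column with its table alias (c.name)

Corrected query:
SELECT c.name, p.name FROM departments p JOIN staff c ON c.dept_id = p.id

Result:
name  | name       
------+------------
Hank  | Engineering
Grace | Marketing  
Alice | Engineering
Hank  | Engineering
Carol | Marketing  
Eve   | Marketing  
Alice | Marketing  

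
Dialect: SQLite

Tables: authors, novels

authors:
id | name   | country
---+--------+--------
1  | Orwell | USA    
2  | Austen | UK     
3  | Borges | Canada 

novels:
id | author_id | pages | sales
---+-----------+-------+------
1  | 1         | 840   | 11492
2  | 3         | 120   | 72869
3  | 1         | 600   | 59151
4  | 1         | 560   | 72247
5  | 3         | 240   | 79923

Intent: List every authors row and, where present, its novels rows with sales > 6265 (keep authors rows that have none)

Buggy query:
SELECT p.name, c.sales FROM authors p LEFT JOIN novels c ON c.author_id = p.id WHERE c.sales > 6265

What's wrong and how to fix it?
Bug: A WHERE condition on the right-hand table after LEFT JOIN drops unmatched parents

Fix: Put 'c.sales > 6265' in the JOIN's ON clause instead of WHERE

Corrected query:
SELECT p.name, c.sales FROM authors p LEFT JOIN novels c ON c.author_id = p.id AND c.sales > 6265

Result:
name   | sales
-------+------
Orwell | 11492
Orwell | 59151
Orwell | 72247
Austen | NULL 
Borges | 72869
Borges | 79923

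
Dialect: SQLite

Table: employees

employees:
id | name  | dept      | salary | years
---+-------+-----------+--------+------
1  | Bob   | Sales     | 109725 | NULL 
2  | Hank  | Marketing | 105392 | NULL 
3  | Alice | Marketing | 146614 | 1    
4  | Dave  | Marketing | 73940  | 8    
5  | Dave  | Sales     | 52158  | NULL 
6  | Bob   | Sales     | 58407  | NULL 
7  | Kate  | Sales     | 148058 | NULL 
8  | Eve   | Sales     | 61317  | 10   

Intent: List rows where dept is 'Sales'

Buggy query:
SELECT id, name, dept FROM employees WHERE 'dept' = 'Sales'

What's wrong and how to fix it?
Bug: 'dept' in single quotes is a string literal, not the column; the comparison is literal-vs-literal and never true

Fix: Reference the column as dept without single quotes

Corrected query:
SELECT id, name, dept FROM employees WHERE dept = 'Sales'

Result:
id | name | dept 
---+------+------
1  | Bob  | Sales
5  | Dave | Sales
6  | Bob  | Sales
7  | Kate | Sales
8  | Eve  | Sales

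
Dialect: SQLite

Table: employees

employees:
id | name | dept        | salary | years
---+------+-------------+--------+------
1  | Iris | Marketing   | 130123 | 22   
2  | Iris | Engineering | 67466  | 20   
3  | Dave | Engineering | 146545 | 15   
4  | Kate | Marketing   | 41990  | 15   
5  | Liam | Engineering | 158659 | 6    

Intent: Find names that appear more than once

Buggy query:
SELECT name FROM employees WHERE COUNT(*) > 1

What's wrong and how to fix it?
Bug: WHERE can't reference COUNT(*); aggregates are computed after WHERE

Fix: GROUP BY name, then filter groups with HAVING COUNT(*) > 1

Corrected query:
SELECT name FROM employees GROUP BY name HAVING COUNT(*) > 1

Result:
name
----
Iris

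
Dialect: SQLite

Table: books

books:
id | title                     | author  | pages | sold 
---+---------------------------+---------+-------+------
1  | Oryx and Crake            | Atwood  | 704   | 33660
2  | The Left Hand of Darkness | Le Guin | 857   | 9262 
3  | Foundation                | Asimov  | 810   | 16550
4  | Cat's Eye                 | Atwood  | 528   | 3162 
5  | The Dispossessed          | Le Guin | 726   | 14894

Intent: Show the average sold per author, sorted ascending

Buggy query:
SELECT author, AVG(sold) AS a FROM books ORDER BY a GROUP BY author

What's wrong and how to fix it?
Bug: GROUP BY must precede ORDER BY

Fix: Reorder: SELECT … FROM … GROUP BY … ORDER BY …

Corrected query:
SELECT author, AVG(sold) AS a FROM books GROUP BY author ORDER BY a

Result:
author  | a    
--------+------
Le Guin | 12078
Asimov  | 16550
Atwood  | 18411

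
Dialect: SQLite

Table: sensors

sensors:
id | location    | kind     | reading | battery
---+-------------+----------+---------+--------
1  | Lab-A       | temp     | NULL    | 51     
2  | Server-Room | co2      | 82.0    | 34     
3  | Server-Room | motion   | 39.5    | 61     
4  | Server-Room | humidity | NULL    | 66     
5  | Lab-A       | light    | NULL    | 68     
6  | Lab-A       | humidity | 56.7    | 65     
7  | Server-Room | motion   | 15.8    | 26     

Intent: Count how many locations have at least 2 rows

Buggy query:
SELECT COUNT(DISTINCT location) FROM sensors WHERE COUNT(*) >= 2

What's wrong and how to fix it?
Bug: COUNT(*) cannot appear in WHERE; the per-group count doesn't exist yet

Fix: Group first with HAVING COUNT(*) >= 2, then COUNT the resulting groups

Corrected query:
SELECT COUNT(*) FROM (SELECT location FROM sensors GROUP BY location HAVING COUNT(*) >= 2)

Result:
COUNT(*)
--------
2       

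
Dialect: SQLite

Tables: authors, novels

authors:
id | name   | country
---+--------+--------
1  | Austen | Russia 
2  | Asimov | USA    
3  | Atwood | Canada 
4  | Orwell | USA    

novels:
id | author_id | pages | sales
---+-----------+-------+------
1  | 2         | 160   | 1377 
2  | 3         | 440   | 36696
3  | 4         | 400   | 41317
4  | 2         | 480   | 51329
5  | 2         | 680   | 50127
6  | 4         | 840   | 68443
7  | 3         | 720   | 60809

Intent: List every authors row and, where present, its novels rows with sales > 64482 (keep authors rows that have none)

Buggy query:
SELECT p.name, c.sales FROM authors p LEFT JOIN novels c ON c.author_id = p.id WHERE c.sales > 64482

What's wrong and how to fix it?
Bug: Filtering c.sales in WHERE discards the NULL rows produced by LEFT JOIN, turning it into an inner join

Fix: Put 'c.sales > 64482' in the JOIN's ON clause instead of WHERE

Corrected query:
SELECT p.name, c.sales FROM authors p LEFT JOIN novels c ON c.author_id = p.id AND c.sales > 64482

Result:
name   | sales
-------+------
Austen | NULL 
Asimov | NULL 
Atwood | NULL 
Orwell | 68443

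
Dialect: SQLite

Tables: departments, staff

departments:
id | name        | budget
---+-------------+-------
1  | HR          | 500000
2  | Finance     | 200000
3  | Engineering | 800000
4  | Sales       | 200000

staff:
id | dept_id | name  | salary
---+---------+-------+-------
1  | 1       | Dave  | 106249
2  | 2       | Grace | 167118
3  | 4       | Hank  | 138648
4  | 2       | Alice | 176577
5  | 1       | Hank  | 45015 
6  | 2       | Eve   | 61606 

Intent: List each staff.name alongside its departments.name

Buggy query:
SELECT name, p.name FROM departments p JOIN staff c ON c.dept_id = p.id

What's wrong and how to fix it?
Bug: Both tables have a 'name' column; the unqualified reference is ambiguous

Fix: Prefix ambiguous columns with the table alias

Corrected query:
SELECT c.name, p.name FROM departments p JOIN staff c ON c.dept_id = p.id

Result:
name  | name   
------+--------
Dave  | HR     
Grace | Finance
Hank  | Sales  
Alice | Finance
Hank  | HR     
Eve   | Finance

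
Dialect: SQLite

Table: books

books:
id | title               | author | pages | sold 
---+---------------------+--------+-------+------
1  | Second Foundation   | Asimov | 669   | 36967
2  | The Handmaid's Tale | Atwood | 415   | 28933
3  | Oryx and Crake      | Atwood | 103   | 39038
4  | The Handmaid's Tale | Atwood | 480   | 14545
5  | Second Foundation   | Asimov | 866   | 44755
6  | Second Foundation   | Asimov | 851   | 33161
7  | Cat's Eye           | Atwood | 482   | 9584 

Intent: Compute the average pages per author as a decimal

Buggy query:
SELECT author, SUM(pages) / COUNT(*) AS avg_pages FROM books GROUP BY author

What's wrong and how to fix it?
Bug: SUM(pages) and COUNT(*) are both integers; the division truncates the fractional part

Fix: Cast one side to REAL so the division keeps the fractional part

Corrected query:
SELECT author, SUM(pages) * 1.0 / COUNT(*) AS avg_pages FROM books GROUP BY author

Result:
author | avg_pages 
-------+-----------
Asimov | 795.333333
Atwood | 370       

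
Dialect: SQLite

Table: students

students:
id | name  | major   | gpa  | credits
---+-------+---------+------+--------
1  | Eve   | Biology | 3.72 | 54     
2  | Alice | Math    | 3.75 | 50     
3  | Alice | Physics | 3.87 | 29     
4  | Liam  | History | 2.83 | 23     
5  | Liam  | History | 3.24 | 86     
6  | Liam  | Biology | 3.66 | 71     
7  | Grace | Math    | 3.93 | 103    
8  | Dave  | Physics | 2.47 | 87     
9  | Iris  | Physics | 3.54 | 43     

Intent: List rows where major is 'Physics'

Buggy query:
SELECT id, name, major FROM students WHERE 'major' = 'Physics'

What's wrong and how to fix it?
Bug: 'major' in single quotes is a string literal, not the column; the comparison is literal-vs-literal and never true

Fix: Reference the column as major without single quotes

Corrected query:
SELECT id, name, major FROM students WHERE major = 'Physics'

Result:
id | name  | major  
---+-------+--------
3  | Alice | Physics
8  | Dave  | Physics
9  | Iris  | Physics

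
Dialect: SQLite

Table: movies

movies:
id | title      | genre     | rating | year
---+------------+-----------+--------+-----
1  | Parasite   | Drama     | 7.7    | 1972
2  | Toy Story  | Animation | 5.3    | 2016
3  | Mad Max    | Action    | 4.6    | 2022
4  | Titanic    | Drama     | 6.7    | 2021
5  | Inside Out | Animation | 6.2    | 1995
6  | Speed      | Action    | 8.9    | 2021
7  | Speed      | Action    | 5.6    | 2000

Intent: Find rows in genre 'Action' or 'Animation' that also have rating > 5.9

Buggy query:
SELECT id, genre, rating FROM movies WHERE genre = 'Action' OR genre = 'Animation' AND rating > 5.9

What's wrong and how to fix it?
Bug: AND binds tighter than OR, so this parses as genre = 'Action' OR (genre = 'Animation' AND rating > 5.9)

Fix: Add parentheses around the OR so the AND applies to both alternatives

Corrected query:
SELECT id, genre, rating FROM movies WHERE (genre = 'Action' OR genre = 'Animation') AND rating > 5.9

Result:
id | genre     | rating
---+-----------+-------
5  | Animation | 6.2   
6  | Action    | 8.9   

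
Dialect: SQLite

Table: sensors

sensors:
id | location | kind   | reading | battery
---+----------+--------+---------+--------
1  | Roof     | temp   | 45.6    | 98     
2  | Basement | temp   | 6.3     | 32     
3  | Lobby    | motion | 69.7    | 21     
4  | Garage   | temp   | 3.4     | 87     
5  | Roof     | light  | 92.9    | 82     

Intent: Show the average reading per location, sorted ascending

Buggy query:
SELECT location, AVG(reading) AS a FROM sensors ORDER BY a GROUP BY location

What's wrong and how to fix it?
Bug: GROUP BY must precede ORDER BY

Fix: Move ORDER BY to the end, after GROUP BY

Corrected query:
SELECT location, AVG(reading) AS a FROM sensors GROUP BY location ORDER BY a

Result:
location | a    
---------+------
Garage   | 3.4  
Basement | 6.3  
Roof     | 69.25
Lobby    | 69.7 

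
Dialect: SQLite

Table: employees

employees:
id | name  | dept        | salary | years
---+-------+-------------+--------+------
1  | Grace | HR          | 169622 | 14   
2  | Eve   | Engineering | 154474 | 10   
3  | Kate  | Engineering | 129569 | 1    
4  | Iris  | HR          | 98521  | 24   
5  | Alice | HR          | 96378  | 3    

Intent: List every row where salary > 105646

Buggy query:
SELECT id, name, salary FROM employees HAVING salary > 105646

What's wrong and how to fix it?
Bug: HAVING filters the output of aggregation, but this query has no GROUP BY and no aggregate functions, so SQLite rejects it (HAVING clause on a non-aggregate query); the condition here is per row

Fix: Replace HAVING with WHERE since the condition applies to individual rows

Corrected query:
SELECT id, name, salary FROM employees WHERE salary > 105646

Result:
id | name  | salary
---+-------+-------
1  | Grace | 169622
2  | Eve   | 154474
3  | Kate  | 129569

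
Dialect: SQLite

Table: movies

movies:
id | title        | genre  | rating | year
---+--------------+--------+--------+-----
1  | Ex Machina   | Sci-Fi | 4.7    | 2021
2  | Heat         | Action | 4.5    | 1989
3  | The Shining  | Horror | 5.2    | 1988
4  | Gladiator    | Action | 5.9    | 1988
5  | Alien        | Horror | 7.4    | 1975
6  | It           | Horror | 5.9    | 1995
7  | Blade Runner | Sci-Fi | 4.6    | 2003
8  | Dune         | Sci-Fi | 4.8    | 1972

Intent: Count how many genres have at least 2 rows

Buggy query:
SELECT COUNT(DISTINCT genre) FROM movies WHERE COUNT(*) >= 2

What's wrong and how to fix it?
Bug: WHERE filters individual rows, not groups, so a group-level COUNT is invalid there

Fix: Group first with HAVING COUNT(*) >= 2, then COUNT the resulting groups

Corrected query:
SELECT COUNT(*) FROM (SELECT genre FROM movies GROUP BY genre HAVING COUNT(*) >= 2)

Result:
COUNT(*)
--------
3       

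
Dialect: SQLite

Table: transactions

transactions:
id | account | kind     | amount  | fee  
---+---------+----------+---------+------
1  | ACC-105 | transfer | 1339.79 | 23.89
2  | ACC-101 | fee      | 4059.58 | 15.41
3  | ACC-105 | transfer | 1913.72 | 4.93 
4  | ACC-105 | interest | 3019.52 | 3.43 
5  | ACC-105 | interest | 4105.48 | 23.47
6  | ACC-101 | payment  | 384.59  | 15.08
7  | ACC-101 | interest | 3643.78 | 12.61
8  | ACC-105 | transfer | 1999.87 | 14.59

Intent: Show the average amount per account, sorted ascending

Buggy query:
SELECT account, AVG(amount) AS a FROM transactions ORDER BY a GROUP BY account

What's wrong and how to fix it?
Bug: ORDER BY appears before GROUP BY; SQL clause order requires GROUP BY first

Fix: Move ORDER BY to the end, after GROUP BY

Corrected query:
SELECT account, AVG(amount) AS a FROM transactions GROUP BY account ORDER BY a

Result:
account | a          
--------+------------
ACC-105 | 2475.676   
ACC-101 | 2695.983333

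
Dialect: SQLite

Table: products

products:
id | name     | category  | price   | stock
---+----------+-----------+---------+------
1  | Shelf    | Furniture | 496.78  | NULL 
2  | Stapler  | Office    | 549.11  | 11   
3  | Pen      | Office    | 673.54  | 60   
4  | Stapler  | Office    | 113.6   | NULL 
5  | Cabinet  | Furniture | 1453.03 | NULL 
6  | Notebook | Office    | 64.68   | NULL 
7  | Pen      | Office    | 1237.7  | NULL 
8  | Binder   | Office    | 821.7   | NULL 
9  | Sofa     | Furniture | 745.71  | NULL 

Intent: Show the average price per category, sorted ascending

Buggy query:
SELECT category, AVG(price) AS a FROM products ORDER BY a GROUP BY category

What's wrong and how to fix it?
Bug: GROUP BY must precede ORDER BY

Fix: Reorder: SELECT … FROM … GROUP BY … ORDER BY …

Corrected query:
SELECT category, AVG(price) AS a FROM products GROUP BY category ORDER BY a

Result:
category  | a         
----------+-----------
Office    | 576.721667
Furniture | 898.506667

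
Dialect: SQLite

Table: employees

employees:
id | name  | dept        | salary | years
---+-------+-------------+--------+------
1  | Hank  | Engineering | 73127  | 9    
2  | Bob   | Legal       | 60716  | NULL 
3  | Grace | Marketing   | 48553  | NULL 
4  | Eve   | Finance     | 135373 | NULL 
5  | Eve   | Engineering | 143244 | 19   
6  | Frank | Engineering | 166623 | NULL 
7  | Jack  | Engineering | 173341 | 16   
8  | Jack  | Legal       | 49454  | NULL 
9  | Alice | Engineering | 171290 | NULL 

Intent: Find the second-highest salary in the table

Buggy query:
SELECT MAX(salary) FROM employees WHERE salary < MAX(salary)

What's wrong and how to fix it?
Bug: The inner MAX is an aggregate inside WHERE, which is not allowed

Fix: Put the inner MAX in a scalar subquery

Corrected query:
SELECT MAX(salary) FROM employees WHERE salary < (SELECT MAX(salary) FROM employees)

Result:
MAX(salary)
-----------
171290     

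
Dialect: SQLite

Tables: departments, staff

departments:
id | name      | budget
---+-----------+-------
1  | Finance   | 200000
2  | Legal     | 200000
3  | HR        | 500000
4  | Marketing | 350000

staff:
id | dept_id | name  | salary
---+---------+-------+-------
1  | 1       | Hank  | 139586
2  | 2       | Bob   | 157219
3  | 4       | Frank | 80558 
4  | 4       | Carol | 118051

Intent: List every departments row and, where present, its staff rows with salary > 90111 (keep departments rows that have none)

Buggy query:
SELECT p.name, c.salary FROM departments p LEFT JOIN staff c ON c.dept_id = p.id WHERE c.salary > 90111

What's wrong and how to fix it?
Bug: Filtering c.salary in WHERE discards the NULL rows produced by LEFT JOIN, turning it into an inner join

Fix: Put 'c.salary > 90111' in the JOIN's ON clause instead of WHERE

Corrected query:
SELECT p.name, c.salary FROM departments p LEFT JOIN staff c ON c.dept_id = p.id AND c.salary > 90111

Result:
name      | salary
----------+-------
Finance   | 139586
Legal     | 157219
HR        | NULL  
Marketing | 118051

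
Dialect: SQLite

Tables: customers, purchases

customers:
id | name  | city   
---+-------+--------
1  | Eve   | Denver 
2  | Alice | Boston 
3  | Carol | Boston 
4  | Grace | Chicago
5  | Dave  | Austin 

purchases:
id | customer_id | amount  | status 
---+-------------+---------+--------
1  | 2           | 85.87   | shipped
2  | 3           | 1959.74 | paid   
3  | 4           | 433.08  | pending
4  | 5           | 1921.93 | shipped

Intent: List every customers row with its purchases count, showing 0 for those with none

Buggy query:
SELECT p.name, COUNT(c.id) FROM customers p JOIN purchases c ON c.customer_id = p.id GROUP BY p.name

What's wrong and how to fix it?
Bug: INNER JOIN drops customers rows that have no matching purchases rows

Fix: Use LEFT JOIN so parents without children still appear (COUNT(c.id) gives 0)

Corrected query:
SELECT p.name, COUNT(c.id) FROM customers p LEFT JOIN purchases c ON c.customer_id = p.id GROUP BY p.name

Result:
name  | COUNT(c.id)
------+------------
Alice | 1          
Carol | 1          
Dave  | 1          
Eve   | 0          
Grace | 1          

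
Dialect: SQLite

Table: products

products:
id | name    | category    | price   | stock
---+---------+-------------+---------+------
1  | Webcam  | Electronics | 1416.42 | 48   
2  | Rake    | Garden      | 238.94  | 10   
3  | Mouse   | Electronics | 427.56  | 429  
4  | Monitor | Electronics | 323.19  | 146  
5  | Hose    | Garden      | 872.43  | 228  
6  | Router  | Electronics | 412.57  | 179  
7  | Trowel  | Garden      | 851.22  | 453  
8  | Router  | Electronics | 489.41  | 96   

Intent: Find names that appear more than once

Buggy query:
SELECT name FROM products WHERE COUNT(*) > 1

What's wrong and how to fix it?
Bug: COUNT(*) is an aggregate and cannot be used in WHERE

Fix: Group first, then use HAVING for the count condition

Corrected query:
SELECT name FROM products GROUP BY name HAVING COUNT(*) > 1

Result:
name  
------
Router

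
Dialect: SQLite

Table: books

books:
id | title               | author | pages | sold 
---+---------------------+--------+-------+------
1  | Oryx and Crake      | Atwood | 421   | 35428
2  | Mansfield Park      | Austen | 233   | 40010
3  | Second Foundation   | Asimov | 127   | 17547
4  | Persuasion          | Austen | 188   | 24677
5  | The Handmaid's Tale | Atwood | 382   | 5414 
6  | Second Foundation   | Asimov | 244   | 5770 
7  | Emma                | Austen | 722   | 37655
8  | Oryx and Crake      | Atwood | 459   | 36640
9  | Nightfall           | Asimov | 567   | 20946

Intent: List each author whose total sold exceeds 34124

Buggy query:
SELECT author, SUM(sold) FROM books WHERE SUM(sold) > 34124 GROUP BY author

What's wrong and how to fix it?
Bug: SUM(sold) is an aggregate, but WHERE filters rows before aggregation

Fix: Use HAVING (which filters groups after aggregation) instead of WHERE

Corrected query:
SELECT author, SUM(sold) FROM books GROUP BY author HAVING SUM(sold) > 34124

Result:
author | SUM(sold)
-------+----------
Asimov | 44263    
Atwood | 77482    
Austen | 102342   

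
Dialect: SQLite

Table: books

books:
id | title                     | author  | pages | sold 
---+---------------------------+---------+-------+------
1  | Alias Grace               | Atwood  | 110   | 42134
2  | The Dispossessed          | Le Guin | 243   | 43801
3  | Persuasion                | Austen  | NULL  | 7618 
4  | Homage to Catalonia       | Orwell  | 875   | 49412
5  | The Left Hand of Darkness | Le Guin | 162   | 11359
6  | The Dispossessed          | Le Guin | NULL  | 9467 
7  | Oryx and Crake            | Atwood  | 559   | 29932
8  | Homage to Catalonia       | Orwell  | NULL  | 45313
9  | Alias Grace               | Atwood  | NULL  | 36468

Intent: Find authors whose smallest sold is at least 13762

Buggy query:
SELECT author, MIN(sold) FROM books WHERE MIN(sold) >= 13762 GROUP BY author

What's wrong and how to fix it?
Bug: MIN() in WHERE is a misuse of aggregate

Fix: Use HAVING for the per-group MIN condition

Corrected query:
SELECT author, MIN(sold) FROM books GROUP BY author HAVING MIN(sold) >= 13762

Result:
author | MIN(sold)
-------+----------
Atwood | 29932    
Orwell | 45313    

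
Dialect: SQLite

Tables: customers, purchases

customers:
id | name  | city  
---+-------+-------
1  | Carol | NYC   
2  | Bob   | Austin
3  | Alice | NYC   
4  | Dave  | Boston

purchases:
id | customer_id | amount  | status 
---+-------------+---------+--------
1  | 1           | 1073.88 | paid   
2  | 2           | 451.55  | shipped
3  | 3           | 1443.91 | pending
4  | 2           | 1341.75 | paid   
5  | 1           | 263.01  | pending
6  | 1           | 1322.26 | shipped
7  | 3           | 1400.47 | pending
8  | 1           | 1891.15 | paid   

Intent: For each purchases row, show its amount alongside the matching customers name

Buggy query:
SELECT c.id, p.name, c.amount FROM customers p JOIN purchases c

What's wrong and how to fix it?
Bug: JOIN with no ON clause produces a cartesian product; every purchases row pairs with every customers row

Fix: Add ON c.customer_id = p.id to the JOIN

Corrected query:
SELECT c.id, p.name, c.amount FROM customers p JOIN purchases c ON c.customer_id = p.id

Result:
id | name  | amount 
---+-------+--------
1  | Carol | 1073.88
2  | Bob   | 451.55 
3  | Alice | 1443.91
4  | Bob   | 1341.75
5  | Carol | 263.01 
6  | Carol | 1322.26
7  | Alice | 1400.47
8  | Carol | 1891.15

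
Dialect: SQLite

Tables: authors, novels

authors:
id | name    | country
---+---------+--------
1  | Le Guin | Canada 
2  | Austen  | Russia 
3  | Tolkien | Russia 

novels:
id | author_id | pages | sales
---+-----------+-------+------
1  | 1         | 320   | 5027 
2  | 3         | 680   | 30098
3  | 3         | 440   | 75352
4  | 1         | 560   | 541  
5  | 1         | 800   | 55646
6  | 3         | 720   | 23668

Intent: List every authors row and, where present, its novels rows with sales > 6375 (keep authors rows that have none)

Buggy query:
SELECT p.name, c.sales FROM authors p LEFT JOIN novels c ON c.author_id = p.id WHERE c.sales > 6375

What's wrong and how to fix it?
Bug: A WHERE condition on the right-hand table after LEFT JOIN drops unmatched parents

Fix: Move the right-table condition into the ON clause so unmatched parents are kept

Corrected query:
SELECT p.name, c.sales FROM authors p LEFT JOIN novels c ON c.author_id = p.id AND c.sales > 6375

Result:
name    | sales
--------+------
Le Guin | 55646
Austen  | NULL 
Tolkien | 23668
Tolkien | 30098
Tolkien | 75352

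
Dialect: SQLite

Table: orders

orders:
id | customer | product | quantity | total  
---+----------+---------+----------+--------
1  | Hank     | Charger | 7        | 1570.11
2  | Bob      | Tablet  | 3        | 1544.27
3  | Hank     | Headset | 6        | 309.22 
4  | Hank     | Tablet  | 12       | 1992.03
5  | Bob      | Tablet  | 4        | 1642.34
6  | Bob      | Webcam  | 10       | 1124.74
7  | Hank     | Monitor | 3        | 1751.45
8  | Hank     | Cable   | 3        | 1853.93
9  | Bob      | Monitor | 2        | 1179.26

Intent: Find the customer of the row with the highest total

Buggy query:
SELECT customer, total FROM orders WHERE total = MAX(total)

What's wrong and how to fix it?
Bug: MAX(total) is an aggregate and cannot be used directly in WHERE

Fix: Wrap MAX in a scalar subquery so WHERE compares against a single value

Corrected query:
SELECT customer, total FROM orders WHERE total = (SELECT MAX(total) FROM orders)

Result:
customer | total  
---------+--------
Hank     | 1992.03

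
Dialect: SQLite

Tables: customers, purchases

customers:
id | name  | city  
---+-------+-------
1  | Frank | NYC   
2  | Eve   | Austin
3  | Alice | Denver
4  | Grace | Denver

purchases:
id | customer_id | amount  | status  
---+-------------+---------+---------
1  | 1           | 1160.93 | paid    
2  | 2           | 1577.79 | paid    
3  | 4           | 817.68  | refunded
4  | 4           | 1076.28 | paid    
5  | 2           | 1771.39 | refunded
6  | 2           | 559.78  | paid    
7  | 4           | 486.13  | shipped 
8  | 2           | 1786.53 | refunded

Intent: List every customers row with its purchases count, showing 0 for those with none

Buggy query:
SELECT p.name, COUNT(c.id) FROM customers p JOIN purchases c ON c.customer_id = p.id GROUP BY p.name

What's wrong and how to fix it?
Bug: INNER JOIN drops customers rows that have no matching purchases rows

Fix: Use LEFT JOIN so parents without children still appear (COUNT(c.id) gives 0)

Corrected query:
SELECT p.name, COUNT(c.id) FROM customers p LEFT JOIN purchases c ON c.customer_id = p.id GROUP BY p.name

Result:
name  | COUNT(c.id)
------+------------
Alice | 0          
Eve   | 4          
Frank | 1          
Grace | 3          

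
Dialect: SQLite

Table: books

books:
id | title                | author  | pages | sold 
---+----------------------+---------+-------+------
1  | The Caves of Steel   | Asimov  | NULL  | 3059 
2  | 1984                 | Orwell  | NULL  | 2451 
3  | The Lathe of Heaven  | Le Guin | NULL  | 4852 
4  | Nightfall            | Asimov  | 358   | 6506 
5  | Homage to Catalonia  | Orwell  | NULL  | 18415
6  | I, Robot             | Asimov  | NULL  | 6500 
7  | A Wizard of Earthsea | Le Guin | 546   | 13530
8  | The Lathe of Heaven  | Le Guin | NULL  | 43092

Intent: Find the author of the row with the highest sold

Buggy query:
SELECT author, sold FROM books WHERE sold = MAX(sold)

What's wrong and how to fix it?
Bug: MAX(sold) is an aggregate and cannot be used directly in WHERE

Fix: Wrap MAX in a scalar subquery so WHERE compares against a single value

Corrected query:
SELECT author, sold FROM books WHERE sold = (SELECT MAX(sold) FROM books)

Result:
author  | sold 
--------+------
Le Guin | 43092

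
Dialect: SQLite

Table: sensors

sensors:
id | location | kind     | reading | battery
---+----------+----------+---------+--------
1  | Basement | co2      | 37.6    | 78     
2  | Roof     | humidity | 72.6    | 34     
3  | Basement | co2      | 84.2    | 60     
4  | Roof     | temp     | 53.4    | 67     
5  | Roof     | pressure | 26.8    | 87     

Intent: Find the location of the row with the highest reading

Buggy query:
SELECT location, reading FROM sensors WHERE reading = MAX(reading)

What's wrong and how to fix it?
Bug: MAX(reading) is an aggregate and cannot be used directly in WHERE

Fix: Wrap MAX in a scalar subquery so WHERE compares against a single value

Corrected query:
SELECT location, reading FROM sensors WHERE reading = (SELECT MAX(reading) FROM sensors)

Result:
location | reading
---------+--------
Basement | 84.2   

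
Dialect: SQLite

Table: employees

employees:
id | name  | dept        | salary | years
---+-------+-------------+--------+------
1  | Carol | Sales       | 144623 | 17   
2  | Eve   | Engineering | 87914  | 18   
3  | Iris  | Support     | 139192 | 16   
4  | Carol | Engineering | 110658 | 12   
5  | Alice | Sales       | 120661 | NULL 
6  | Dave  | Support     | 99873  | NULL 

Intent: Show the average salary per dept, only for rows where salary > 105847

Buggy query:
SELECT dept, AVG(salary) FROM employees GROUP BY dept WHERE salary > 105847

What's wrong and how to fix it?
Bug: WHERE cannot follow GROUP BY

Fix: Place WHERE between FROM and GROUP BY

Corrected query:
SELECT dept, AVG(salary) FROM employees WHERE salary > 105847 GROUP BY dept

Result:
dept        | AVG(salary)
------------+------------
Engineering | 110658     
Sales       | 132642     
Support     | 139192     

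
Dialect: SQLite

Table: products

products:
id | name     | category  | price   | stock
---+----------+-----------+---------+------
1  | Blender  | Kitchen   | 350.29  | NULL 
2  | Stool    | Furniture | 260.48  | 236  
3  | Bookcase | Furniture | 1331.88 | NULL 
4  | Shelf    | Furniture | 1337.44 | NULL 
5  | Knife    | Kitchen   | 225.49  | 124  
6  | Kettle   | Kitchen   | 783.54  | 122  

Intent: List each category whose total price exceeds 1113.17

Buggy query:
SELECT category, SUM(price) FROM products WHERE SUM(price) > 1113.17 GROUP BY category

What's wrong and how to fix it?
Bug: SUM(price) is an aggregate, but WHERE filters rows before aggregation

Fix: Move the aggregate condition to a HAVING clause

Corrected query:
SELECT category, SUM(price) FROM products GROUP BY category HAVING SUM(price) > 1113.17

Result:
category  | SUM(price)
----------+-----------
Furniture | 2929.8    
Kitchen   | 1359.32   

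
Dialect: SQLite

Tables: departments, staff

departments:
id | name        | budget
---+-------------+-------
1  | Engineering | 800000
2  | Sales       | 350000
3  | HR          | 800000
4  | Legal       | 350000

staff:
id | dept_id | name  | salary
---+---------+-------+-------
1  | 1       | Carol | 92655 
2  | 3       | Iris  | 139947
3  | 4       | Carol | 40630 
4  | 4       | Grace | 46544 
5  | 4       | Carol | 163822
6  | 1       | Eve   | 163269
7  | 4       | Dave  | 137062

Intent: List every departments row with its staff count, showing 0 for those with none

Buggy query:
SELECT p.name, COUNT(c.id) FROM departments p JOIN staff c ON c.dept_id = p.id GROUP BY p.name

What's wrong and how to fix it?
Bug: An inner join excludes parents with zero children

Fix: Use LEFT JOIN so parents without children still appear (COUNT(c.id) gives 0)

Corrected query:
SELECT p.name, COUNT(c.id) FROM departments p LEFT JOIN staff c ON c.dept_id = p.id GROUP BY p.name

Result:
name        | COUNT(c.id)
------------+------------
Engineering | 2          
HR          | 1          
Legal       | 4          
Sales       | 0          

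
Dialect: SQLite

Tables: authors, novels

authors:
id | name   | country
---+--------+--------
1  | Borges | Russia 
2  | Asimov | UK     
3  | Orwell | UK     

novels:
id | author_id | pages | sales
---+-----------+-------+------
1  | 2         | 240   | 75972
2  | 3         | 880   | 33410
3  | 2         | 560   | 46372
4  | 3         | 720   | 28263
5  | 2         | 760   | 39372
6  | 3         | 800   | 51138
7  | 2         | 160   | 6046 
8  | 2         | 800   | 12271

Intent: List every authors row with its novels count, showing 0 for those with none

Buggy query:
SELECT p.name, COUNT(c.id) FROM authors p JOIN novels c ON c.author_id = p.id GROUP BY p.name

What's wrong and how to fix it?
Bug: An inner join excludes parents with zero children

Fix: Switch to LEFT JOIN to retain unmatched parent rows

Corrected query:
SELECT p.name, COUNT(c.id) FROM authors p LEFT JOIN novels c ON c.author_id = p.id GROUP BY p.name

Result:
name   | COUNT(c.id)
-------+------------
Asimov | 5          
Borges | 0          
Orwell | 3          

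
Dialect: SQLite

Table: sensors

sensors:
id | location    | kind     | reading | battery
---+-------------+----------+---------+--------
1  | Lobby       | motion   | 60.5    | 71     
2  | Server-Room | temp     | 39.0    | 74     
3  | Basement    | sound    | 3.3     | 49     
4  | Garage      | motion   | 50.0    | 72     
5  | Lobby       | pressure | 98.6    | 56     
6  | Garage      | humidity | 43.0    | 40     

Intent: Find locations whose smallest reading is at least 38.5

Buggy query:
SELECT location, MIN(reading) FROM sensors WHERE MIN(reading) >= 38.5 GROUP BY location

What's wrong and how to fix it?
Bug: Aggregates like MIN are computed per group after WHERE runs

Fix: Use HAVING for the per-group MIN condition

Corrected query:
SELECT location, MIN(reading) FROM sensors GROUP BY location HAVING MIN(reading) >= 38.5

Result:
location    | MIN(reading)
------------+-------------
Garage      | 43          
Lobby       | 60.5        
Server-Room | 39          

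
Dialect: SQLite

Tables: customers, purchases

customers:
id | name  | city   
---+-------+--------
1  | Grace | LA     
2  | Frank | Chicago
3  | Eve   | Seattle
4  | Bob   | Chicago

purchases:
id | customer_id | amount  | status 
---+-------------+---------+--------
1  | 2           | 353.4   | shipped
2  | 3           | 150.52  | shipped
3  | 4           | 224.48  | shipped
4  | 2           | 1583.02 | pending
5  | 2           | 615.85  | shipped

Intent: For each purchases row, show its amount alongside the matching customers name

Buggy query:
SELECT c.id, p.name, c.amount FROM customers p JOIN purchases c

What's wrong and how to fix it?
Bug: Missing join condition: each purchases row is matched to all customers rows instead of just its own

Fix: Specify the join condition linking the foreign key to the parent id

Corrected query:
SELECT c.id, p.name, c.amount FROM customers p JOIN purchases c ON c.customer_id = p.id

Result:
id | name  | amount 
---+-------+--------
1  | Frank | 353.4  
2  | Eve   | 150.52 
3  | Bob   | 224.48 
4  | Frank | 1583.02
5  | Frank | 615.85 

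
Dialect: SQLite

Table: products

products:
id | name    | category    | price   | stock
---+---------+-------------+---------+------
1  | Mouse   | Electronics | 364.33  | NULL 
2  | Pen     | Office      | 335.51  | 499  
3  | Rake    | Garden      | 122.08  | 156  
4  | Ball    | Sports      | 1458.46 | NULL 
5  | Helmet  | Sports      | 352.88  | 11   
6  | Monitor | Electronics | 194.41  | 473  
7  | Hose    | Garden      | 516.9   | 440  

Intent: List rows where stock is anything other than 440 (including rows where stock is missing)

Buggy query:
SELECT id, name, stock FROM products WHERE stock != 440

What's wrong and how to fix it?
Bug: Inequality against NULL is unknown, not true; rows with NULL are dropped

Fix: Add an explicit OR stock IS NULL to include the missing-value rows

Corrected query:
SELECT id, name, stock FROM products WHERE stock != 440 OR stock IS NULL

Result:
id | name    | stock
---+---------+------
1  | Mouse   | NULL 
2  | Pen     | 499  
3  | Rake    | 156  
4  | Ball    | NULL 
5  | Helmet  | 11   
6  | Monitor | 473  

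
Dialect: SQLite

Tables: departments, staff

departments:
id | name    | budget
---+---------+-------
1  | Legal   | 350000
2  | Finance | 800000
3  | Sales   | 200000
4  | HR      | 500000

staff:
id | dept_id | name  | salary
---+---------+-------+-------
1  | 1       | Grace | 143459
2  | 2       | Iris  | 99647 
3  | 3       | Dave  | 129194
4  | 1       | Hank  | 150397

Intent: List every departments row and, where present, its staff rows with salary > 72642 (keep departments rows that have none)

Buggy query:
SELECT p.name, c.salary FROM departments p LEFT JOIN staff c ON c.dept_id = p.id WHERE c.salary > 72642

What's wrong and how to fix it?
Bug: Filtering c.salary in WHERE discards the NULL rows produced by LEFT JOIN, turning it into an inner join

Fix: Put 'c.salary > 72642' in the JOIN's ON clause instead of WHERE

Corrected query:
SELECT p.name, c.salary FROM departments p LEFT JOIN staff c ON c.dept_id = p.id AND c.salary > 72642

Result:
name    | salary
--------+-------
Legal   | 143459
Legal   | 150397
Finance | 99647 
Sales   | 129194
HR      | NULL  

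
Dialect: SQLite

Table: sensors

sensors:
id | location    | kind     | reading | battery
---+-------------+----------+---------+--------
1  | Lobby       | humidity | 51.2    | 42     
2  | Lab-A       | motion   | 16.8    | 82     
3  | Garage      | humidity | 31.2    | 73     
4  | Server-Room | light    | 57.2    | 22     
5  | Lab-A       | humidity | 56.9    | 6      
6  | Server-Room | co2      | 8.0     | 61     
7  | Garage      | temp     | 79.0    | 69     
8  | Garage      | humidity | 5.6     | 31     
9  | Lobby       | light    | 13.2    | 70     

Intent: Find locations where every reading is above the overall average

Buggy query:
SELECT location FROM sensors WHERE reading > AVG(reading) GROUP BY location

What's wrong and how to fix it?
Bug: AVG() is an aggregate; it can't sit directly in WHERE

Fix: Use a subquery for AVG and a HAVING MIN(...) filter so the condition holds for every row in the group

Corrected query:
SELECT location FROM sensors GROUP BY location HAVING MIN(reading) > (SELECT AVG(reading) FROM sensors)

Result:
(no rows)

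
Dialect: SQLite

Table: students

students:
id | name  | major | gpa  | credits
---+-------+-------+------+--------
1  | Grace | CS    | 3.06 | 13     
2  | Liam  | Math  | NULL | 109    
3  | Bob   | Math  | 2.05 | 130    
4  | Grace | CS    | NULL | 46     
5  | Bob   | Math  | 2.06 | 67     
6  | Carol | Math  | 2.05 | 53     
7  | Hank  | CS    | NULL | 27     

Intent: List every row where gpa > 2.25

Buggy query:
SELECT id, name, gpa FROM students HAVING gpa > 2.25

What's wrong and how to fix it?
Bug: This is a non-aggregate query (no GROUP BY, no aggregates), so in SQLite the HAVING clause is invalid here; a row-level condition belongs in WHERE

Fix: Replace HAVING with WHERE since the condition applies to individual rows

Corrected query:
SELECT id, name, gpa FROM students WHERE gpa > 2.25

Result:
id | name  | gpa 
---+-------+-----
1  | Grace | 3.06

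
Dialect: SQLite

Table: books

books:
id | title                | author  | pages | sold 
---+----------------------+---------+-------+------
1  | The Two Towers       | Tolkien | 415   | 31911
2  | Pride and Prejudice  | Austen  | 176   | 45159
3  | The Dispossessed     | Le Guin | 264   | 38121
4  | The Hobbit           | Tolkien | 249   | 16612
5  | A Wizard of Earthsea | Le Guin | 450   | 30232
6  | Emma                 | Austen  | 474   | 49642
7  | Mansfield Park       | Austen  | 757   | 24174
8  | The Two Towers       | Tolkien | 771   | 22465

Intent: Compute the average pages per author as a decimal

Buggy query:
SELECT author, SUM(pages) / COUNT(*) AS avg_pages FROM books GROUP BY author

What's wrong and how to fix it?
Bug: SUM(pages) and COUNT(*) are both integers; the division truncates the fractional part

Fix: Cast one side to REAL so the division keeps the fractional part

Corrected query:
SELECT author, SUM(pages) * 1.0 / COUNT(*) AS avg_pages FROM books GROUP BY author

Result:
author  | avg_pages 
--------+-----------
Austen  | 469       
Le Guin | 357       
Tolkien | 478.333333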